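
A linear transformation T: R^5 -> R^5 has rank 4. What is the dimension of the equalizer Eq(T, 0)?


The equalizer of f and the zero map is ker(f).
By the rank-nullity theorem: dim(ker(f)) = dim(domain) - rank(f).
dim(ker(f)) = 5 - 4 = 1

1


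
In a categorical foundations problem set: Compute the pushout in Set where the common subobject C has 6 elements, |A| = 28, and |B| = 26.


The pushout A +_C B identifies the images of C in A and B.
|A +_C B| = |A| + |B| - |C| (for injections).
= 28 + 26 - 6 = 48

48


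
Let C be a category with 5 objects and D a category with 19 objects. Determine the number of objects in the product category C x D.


The product category C x D has objects that are pairs (c, d).
Number of pairs = |Ob(C)| * |Ob(D)| = 5 * 19 = 95

95


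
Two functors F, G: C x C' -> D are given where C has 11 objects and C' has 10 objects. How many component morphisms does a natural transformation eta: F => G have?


A natural transformation eta: F => G assigns one component morphism per
object of the domain category.
The domain is the product category C x C', so
|Ob(C x C')| = |Ob(C)| * |Ob(C')| = 11 * 10 = 110.
Therefore eta has 110 component morphisms.

110


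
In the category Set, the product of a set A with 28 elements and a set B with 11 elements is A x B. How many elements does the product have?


In Set, the product A x B is the Cartesian product.
By the universal property, |A x B| = |A| * |B|.
|A x B| = 28 * 11 = 308

308


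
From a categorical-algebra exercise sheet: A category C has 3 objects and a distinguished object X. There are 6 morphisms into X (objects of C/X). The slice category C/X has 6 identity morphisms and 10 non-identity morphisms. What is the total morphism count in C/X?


In the slice category C/X, objects are morphisms to X.
Identity morphisms: 6 (one per object of C/X).
Non-identity morphisms: 10.
Total = 6 + 10 = 16

16


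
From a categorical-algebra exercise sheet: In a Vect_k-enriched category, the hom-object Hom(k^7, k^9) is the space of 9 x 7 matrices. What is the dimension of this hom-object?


In Vect-enriched categories, Hom(k^n, k^m) is the space of m x n matrices.
dim(Hom(k^7, k^9)) = 9 * 7 = 63

63


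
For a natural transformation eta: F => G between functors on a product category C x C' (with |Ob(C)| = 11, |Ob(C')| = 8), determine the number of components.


A natural transformation eta: F => G assigns one component morphism per
object of the domain category.
The domain is the product category C x C', so
|Ob(C x C')| = |Ob(C)| * |Ob(C')| = 11 * 8 = 88.
Therefore eta has 88 component morphisms.

88


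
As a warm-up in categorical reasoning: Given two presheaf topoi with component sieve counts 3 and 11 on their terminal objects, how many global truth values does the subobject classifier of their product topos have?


In a product of presheaf topoi E_1 x E_2, the subobject classifier
is Omega = Omega_1 x Omega_2 (componentwise), so
|Omega(top)| = |Omega_1(top_1)| * |Omega_2(top_2)|.
= 3 * 11 = 33.

33


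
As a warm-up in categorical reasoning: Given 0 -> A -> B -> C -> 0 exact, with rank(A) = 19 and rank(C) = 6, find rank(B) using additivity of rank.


For a short exact sequence 0 -> A -> B -> C -> 0,
rank is additive: rank(B) = rank(A) + rank(C).
rank(B) = 19 + 6 = 25

25


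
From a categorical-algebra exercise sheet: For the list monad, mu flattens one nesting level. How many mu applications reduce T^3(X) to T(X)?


Each application of mu: T^2 -> T removes one layer of nesting.
Starting at depth 3 (i.e., T^3(X)), we need to reach T(X).
Number of mu applications = 3 - 1 = 2

2


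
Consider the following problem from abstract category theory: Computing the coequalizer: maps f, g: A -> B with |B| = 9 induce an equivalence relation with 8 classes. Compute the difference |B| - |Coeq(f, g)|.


The coequalizer Coeq(f, g) = B / ~ has one element per equivalence class.
|B| = 9, |Coeq(f, g)| = 8.
|B| - |Coeq(f, g)| = 9 - 8 = 1.

1


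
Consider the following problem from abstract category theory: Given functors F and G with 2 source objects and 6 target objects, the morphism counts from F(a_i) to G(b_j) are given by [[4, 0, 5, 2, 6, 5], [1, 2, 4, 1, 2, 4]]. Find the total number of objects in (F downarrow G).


Objects of (F downarrow G) are triples (a, b, h: F(a)->G(b)).
The count equals the sum of all entries in the hom-matrix.
sum(row 0) = 22
sum(row 1) = 14
Grand total = 36

36


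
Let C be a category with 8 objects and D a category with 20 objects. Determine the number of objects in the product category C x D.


The product category C x D has objects that are pairs (c, d).
Number of pairs = |Ob(C)| * |Ob(D)| = 8 * 20 = 160

160


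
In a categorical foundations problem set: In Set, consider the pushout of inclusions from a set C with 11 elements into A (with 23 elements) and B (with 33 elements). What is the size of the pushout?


The pushout A +_C B identifies the images of C in A and B.
|A +_C B| = |A| + |B| - |C| (for injections).
= 23 + 33 - 11 = 45

45


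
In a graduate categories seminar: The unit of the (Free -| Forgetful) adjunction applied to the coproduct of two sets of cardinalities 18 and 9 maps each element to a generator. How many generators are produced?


The unit eta_X: X -> U(F(X)) of the Free-Forgetful adjunction
maps each element of X to a generator of F(X). For X = S + T (disjoint
union in Set), |S + T| = |S| + |T|.
Total mappings = 18 + 9 = 27.

27


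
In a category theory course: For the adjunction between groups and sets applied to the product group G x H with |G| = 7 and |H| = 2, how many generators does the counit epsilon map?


The counit epsilon_K: F(U(K)) -> K of the Free-Forgetful adjunction
maps |K| generators of F(U(K)) into K. For K = G x H (the product group),
|G x H| = |G| * |H|.
Total generators mapped = 7 * 2 = 14.

14


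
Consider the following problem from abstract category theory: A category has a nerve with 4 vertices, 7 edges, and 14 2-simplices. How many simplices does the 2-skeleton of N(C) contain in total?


The 2-skeleton of the nerve N(C) consists of simplices in dimensions 0, 1, 2:
  |N(C)_0| = 4 (objects)
  |N(C)_1| = 7 (morphisms)
  |N(C)_2| = 14 (composable pairs)
Total = 4 + 7 + 14 = 25

25


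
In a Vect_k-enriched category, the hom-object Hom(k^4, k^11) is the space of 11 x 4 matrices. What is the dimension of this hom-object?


In Vect-enriched categories, Hom(k^n, k^m) is the space of m x n matrices.
dim(Hom(k^4, k^11)) = 11 * 4 = 44

44


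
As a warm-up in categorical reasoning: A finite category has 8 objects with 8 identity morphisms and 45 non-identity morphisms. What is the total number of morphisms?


Each object has an identity morphism, giving 8 identities.
Adding the 45 non-identity morphisms:
Total = 8 + 45 = 53

53


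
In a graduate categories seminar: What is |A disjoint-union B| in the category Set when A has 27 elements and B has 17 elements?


In Set, the coproduct A + B is the disjoint union.
|A + B| = |A| + |B| = 27 + 17 = 44

44


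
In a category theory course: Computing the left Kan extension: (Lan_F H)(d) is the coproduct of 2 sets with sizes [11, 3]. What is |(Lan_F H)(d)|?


Pointwise, the left Kan extension (Lan_F H)(d) is the colimit, indexed
by the comma category (F downarrow d), of H composed with the
projection (F downarrow d) -> C. Here that colimit is given
as a coproduct (disjoint union) of sets, so its cardinality is the
sum of the sizes of the summands.
Coproduct of sets with sizes: 11 + 3
= 14

14


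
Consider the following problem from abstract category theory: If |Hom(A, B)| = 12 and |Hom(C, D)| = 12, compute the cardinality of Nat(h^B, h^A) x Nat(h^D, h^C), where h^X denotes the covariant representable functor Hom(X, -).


By the Yoneda lemma, Nat(h^B, h^A) is isomorphic to Hom(A, B),
so |Nat(h^B, h^A)| = |Hom(A, B)| and |Nat(h^D, h^C)| = |Hom(C, D)|.
|Hom(A, B)| = 12, |Hom(C, D)| = 12.
|Nat(h^B, h^A) x Nat(h^D, h^C)| = 12 * 12 = 144

144


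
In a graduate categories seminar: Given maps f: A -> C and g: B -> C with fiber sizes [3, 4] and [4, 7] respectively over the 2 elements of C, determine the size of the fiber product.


The pullback A x_C B consists of pairs (a, b) with f(a) = g(b).
For each element c in C, the fiber product has |f^-1(c)| * |g^-1(c)| elements.
Summing over C: 3 * 4 + 4 * 7
= 12 + 28 = 40

40


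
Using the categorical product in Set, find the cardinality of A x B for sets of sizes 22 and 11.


In Set, the product A x B is the Cartesian product.
By the universal property, |A x B| = |A| * |B|.
|A x B| = 22 * 11 = 242

242


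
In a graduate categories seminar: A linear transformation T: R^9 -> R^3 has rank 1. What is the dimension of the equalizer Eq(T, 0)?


The equalizer of f and the zero map is ker(f).
By the rank-nullity theorem: dim(ker(f)) = dim(domain) - rank(f).
dim(ker(f)) = 9 - 1 = 8

8


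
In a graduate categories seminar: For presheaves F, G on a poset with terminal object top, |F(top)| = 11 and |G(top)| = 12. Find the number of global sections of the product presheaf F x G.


Global sections of a presheaf on a poset with terminal top satisfy
Gamma(H) ~ H(top). Presheaves admit pointwise products, so
(F x G)(top) = F(top) x G(top) (Cartesian product).
|Gamma(F x G)| = |F(top)| * |G(top)| = 11 * 12 = 132.

132


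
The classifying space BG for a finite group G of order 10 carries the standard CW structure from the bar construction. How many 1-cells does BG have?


In the bar-construction CW model of BG, the n-cells are indexed by
n-tuples [g_1|...|g_n] of non-identity elements of G (degenerate
simplices with some g_i = e do not contribute cells), so there are
(|G| - 1)^n n-cells.
For dim = 1 with |G| = 10:
cells = (10 - 1)^1 = 9^1 = 9

9


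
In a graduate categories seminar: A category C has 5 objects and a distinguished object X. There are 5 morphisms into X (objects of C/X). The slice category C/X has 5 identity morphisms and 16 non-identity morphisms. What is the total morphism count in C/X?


In the slice category C/X, objects are morphisms to X.
Identity morphisms: 5 (one per object of C/X).
Non-identity morphisms: 16.
Total = 5 + 16 = 21

21


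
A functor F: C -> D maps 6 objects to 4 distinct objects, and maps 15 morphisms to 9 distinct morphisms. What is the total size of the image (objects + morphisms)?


The image of F consists of distinct objects and distinct morphisms.
|Im(F)| on objects = 4
|Im(F)| on morphisms = 9
Total image cardinality = 4 + 9 = 13

13


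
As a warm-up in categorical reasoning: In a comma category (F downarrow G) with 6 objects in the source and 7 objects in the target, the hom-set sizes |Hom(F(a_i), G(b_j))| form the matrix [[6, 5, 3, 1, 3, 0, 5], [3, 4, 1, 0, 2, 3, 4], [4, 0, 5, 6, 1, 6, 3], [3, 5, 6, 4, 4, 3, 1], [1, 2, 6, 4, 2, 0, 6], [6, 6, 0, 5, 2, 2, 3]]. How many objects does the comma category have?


Objects of (F downarrow G) are triples (a, b, h: F(a)->G(b)).
The count equals the sum of all entries in the hom-matrix.
sum(row 0) = 23
sum(row 1) = 17
sum(row 2) = 25
sum(row 3) = 26
sum(row 4) = 21
sum(row 5) = 24
Grand total = 136

136


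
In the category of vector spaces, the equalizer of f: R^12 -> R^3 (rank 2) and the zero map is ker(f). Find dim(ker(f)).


The equalizer of f and the zero map is ker(f).
By the rank-nullity theorem: dim(ker(f)) = dim(domain) - rank(f).
dim(ker(f)) = 12 - 2 = 10

10


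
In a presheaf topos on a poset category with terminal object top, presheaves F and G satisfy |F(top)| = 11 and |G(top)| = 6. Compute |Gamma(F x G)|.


Global sections of a presheaf on a poset with terminal top satisfy
Gamma(H) ~ H(top). Presheaves admit pointwise products, so
(F x G)(top) = F(top) x G(top) (Cartesian product).
|Gamma(F x G)| = |F(top)| * |G(top)| = 11 * 6 = 66.

66


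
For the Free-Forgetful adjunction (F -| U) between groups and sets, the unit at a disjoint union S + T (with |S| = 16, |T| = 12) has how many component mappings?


The unit eta_X: X -> U(F(X)) of the Free-Forgetful adjunction
maps each element of X to a generator of F(X). For X = S + T (disjoint
union in Set), |S + T| = |S| + |T|.
Total mappings = 16 + 12 = 28.

28


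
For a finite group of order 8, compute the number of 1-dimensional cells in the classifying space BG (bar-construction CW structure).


In the bar-construction CW model of BG, the n-cells are indexed by
n-tuples [g_1|...|g_n] of non-identity elements of G (degenerate
simplices with some g_i = e do not contribute cells), so there are
(|G| - 1)^n n-cells.
For dim = 1 with |G| = 8:
cells = (8 - 1)^1 = 7^1 = 7

7


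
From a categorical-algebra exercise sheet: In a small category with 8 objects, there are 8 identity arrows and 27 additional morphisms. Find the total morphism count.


Each object has an identity morphism, giving 8 identities.
Adding the 27 non-identity morphisms:
Total = 8 + 27 = 35

35


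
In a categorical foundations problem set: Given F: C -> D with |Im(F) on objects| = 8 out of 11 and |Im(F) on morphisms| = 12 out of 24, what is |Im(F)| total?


The image of F consists of distinct objects and distinct morphisms.
|Im(F)| on objects = 8
|Im(F)| on morphisms = 12
Total image cardinality = 8 + 12 = 20

20


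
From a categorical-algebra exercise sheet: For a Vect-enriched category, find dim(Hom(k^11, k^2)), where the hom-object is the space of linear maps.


In Vect-enriched categories, Hom(k^n, k^m) is the space of m x n matrices.
dim(Hom(k^11, k^2)) = 2 * 11 = 22

22


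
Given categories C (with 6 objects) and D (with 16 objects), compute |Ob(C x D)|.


The product category C x D has objects that are pairs (c, d).
Number of pairs = |Ob(C)| * |Ob(D)| = 6 * 16 = 96

96


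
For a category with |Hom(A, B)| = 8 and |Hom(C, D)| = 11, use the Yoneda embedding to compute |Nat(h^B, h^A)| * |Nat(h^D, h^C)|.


By the Yoneda lemma, Nat(h^B, h^A) is isomorphic to Hom(A, B),
so |Nat(h^B, h^A)| = |Hom(A, B)| and |Nat(h^D, h^C)| = |Hom(C, D)|.
|Hom(A, B)| = 8, |Hom(C, D)| = 11.
|Nat(h^B, h^A) x Nat(h^D, h^C)| = 8 * 11 = 88

88


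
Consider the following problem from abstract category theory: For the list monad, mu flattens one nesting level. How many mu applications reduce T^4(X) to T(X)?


Each application of mu: T^2 -> T removes one layer of nesting.
Starting at depth 4 (i.e., T^4(X)), we need to reach T(X).
Number of mu applications = 4 - 1 = 3

3


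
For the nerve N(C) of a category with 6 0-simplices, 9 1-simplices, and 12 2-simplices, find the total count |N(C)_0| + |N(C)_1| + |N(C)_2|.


The 2-skeleton of the nerve N(C) consists of simplices in dimensions 0, 1, 2:
  |N(C)_0| = 6 (objects)
  |N(C)_1| = 9 (morphisms)
  |N(C)_2| = 12 (composable pairs)
Total = 6 + 9 + 12 = 27

27


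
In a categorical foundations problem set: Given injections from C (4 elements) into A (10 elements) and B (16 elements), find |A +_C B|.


The pushout A +_C B identifies the images of C in A and B.
|A +_C B| = |A| + |B| - |C| (for injections).
= 10 + 16 - 4 = 22

22


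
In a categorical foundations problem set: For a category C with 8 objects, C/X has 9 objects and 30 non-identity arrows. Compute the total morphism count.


In the slice category C/X, objects are morphisms to X.
Identity morphisms: 9 (one per object of C/X).
Non-identity morphisms: 30.
Total = 9 + 30 = 39

39


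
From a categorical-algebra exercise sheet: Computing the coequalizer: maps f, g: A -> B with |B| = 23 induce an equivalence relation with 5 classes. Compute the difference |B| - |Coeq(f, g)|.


The coequalizer Coeq(f, g) = B / ~ has one element per equivalence class.
|B| = 23, |Coeq(f, g)| = 5.
|B| - |Coeq(f, g)| = 23 - 5 = 18.

18


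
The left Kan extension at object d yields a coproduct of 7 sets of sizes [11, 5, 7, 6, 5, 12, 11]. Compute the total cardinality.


Pointwise, the left Kan extension (Lan_F H)(d) is the colimit, indexed
by the comma category (F downarrow d), of H composed with the
projection (F downarrow d) -> C. Here that colimit is given
as a coproduct (disjoint union) of sets, so its cardinality is the
sum of the sizes of the summands.
Coproduct of sets with sizes: 11 + 5 + 7 + 6 + 5 + 12 + 11
= 57

57


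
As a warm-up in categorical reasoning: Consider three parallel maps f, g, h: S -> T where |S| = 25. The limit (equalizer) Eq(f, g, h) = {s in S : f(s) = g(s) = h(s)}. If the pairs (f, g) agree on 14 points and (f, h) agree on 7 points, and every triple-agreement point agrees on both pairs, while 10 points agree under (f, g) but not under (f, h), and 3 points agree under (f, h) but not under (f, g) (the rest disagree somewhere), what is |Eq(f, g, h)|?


Eq(f, g, h) is the triple-agreement set: points in S where all three
maps take the same value. Using inclusion-exclusion on the pairwise data:
Pair (f, g) agrees on 14 points; pair (f, h) on 7 points.
Points agreeing under (f, g) but not (f, h) = 10; under (f, h) but not (f, g) = 3.
Triple-agreement = agreement-in-(f, g) minus points that agree under (f, g) but not (f, h):
|Eq(f, g, h)| = 14 - 10 = 4
(cross-check via (f, h): 7 - 3 = 4.)

4


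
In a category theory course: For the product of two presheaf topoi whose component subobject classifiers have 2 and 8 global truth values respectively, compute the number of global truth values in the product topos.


In a product of presheaf topoi E_1 x E_2, the subobject classifier
is Omega = Omega_1 x Omega_2 (componentwise), so
|Omega(top)| = |Omega_1(top_1)| * |Omega_2(top_2)|.
= 2 * 8 = 16.

16


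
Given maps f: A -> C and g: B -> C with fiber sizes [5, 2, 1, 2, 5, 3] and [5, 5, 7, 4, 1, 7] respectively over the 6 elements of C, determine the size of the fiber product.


The pullback A x_C B consists of pairs (a, b) with f(a) = g(b).
For each element c in C, the fiber product has |f^-1(c)| * |g^-1(c)| elements.
Summing over C: 5 * 5 + 2 * 5 + 1 * 7 + 2 * 4 + 5 * 1 + 3 * 7
= 25 + 10 + 7 + 8 + 5 + 21 = 76

76


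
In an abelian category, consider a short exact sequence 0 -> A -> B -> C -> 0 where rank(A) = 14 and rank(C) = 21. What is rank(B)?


For a short exact sequence 0 -> A -> B -> C -> 0,
rank is additive: rank(B) = rank(A) + rank(C).
rank(B) = 14 + 21 = 35

35


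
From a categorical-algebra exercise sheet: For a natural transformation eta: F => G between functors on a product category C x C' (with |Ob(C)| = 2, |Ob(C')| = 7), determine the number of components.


A natural transformation eta: F => G assigns one component morphism per
object of the domain category.
The domain is the product category C x C', so
|Ob(C x C')| = |Ob(C)| * |Ob(C')| = 2 * 7 = 14.
Therefore eta has 14 component morphisms.

14


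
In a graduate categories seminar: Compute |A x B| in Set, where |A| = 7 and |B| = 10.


In Set, the product A x B is the Cartesian product.
By the universal property, |A x B| = |A| * |B|.
|A x B| = 7 * 10 = 70

70


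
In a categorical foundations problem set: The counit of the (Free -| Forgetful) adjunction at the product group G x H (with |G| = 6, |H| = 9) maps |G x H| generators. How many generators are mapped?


The counit epsilon_K: F(U(K)) -> K of the Free-Forgetful adjunction
maps |K| generators of F(U(K)) into K. For K = G x H (the product group),
|G x H| = |G| * |H|.
Total generators mapped = 6 * 9 = 54.

54


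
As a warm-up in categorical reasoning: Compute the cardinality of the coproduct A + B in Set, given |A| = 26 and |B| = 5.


In Set, the coproduct A + B is the disjoint union.
|A + B| = |A| + |B| = 26 + 5 = 31

31


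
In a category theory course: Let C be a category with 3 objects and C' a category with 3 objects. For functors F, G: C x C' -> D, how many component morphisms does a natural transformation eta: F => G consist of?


A natural transformation eta: F => G assigns one component morphism per
object of the domain category.
The domain is the product category C x C', so
|Ob(C x C')| = |Ob(C)| * |Ob(C')| = 3 * 3 = 9.
Therefore eta has 9 component morphisms.

9


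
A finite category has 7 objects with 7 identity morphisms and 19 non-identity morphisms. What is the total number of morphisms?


Each object has an identity morphism, giving 7 identities.
Adding the 19 non-identity morphisms:
Total = 7 + 19 = 26

26


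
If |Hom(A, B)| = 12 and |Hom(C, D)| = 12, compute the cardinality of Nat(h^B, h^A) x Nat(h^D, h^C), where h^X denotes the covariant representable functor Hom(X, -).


By the Yoneda lemma, Nat(h^B, h^A) is isomorphic to Hom(A, B),
so |Nat(h^B, h^A)| = |Hom(A, B)| and |Nat(h^D, h^C)| = |Hom(C, D)|.
|Hom(A, B)| = 12, |Hom(C, D)| = 12.
|Nat(h^B, h^A) x Nat(h^D, h^C)| = 12 * 12 = 144

144


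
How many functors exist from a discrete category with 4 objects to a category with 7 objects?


A functor from a discrete category C to D is determined by
where each object maps. Each of the 4 objects of C can map
to any of the 7 objects of D independently.
Number of functors = 7^4 = 2401

2401


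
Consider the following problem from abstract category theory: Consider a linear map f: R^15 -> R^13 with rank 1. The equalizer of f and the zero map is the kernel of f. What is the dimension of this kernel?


The equalizer of f and the zero map is ker(f).
By the rank-nullity theorem: dim(ker(f)) = dim(domain) - rank(f).
dim(ker(f)) = 15 - 1 = 14

14


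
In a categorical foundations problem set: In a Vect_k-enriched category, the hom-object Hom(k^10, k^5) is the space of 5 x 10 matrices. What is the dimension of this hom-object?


In Vect-enriched categories, Hom(k^n, k^m) is the space of m x n matrices.
dim(Hom(k^10, k^5)) = 5 * 10 = 50

50


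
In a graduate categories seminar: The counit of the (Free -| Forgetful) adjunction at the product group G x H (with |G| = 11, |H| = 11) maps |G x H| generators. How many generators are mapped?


The counit epsilon_K: F(U(K)) -> K of the Free-Forgetful adjunction
maps |K| generators of F(U(K)) into K. For K = G x H (the product group),
|G x H| = |G| * |H|.
Total generators mapped = 11 * 11 = 121.

121


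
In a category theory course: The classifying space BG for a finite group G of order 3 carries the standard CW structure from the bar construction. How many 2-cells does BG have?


In the bar-construction CW model of BG, the n-cells are indexed by
n-tuples [g_1|...|g_n] of non-identity elements of G (degenerate
simplices with some g_i = e do not contribute cells), so there are
(|G| - 1)^n n-cells.
For dim = 2 with |G| = 3:
cells = (3 - 1)^2 = 2^2 = 4

4


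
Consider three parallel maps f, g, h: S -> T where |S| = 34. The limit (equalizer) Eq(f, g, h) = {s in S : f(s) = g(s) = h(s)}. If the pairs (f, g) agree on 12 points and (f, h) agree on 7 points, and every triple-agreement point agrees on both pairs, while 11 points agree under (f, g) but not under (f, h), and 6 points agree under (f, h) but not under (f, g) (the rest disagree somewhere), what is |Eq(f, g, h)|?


Eq(f, g, h) is the triple-agreement set: points in S where all three
maps take the same value. Using inclusion-exclusion on the pairwise data:
Pair (f, g) agrees on 12 points; pair (f, h) on 7 points.
Points agreeing under (f, g) but not (f, h) = 11; under (f, h) but not (f, g) = 6.
Triple-agreement = agreement-in-(f, g) minus points that agree under (f, g) but not (f, h):
|Eq(f, g, h)| = 12 - 11 = 1
(cross-check via (f, h): 7 - 6 = 1.)

1


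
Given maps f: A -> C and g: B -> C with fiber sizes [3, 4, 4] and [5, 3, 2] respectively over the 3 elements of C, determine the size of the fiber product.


The pullback A x_C B consists of pairs (a, b) with f(a) = g(b).
For each element c in C, the fiber product has |f^-1(c)| * |g^-1(c)| elements.
Summing over C: 3 * 5 + 4 * 3 + 4 * 2
= 15 + 12 + 8 = 35

35


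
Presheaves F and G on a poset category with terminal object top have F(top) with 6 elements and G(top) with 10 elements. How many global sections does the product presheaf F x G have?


Global sections of a presheaf on a poset with terminal top satisfy
Gamma(H) ~ H(top). Presheaves admit pointwise products, so
(F x G)(top) = F(top) x G(top) (Cartesian product).
|Gamma(F x G)| = |F(top)| * |G(top)| = 6 * 10 = 60.

60


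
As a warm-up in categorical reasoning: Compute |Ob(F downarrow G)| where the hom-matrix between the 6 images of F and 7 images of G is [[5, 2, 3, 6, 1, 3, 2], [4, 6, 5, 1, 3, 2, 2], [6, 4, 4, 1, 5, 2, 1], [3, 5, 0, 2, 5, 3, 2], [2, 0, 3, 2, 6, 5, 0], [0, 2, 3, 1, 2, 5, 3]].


Objects of (F downarrow G) are triples (a, b, h: F(a)->G(b)).
The count equals the sum of all entries in the hom-matrix.
sum(row 0) = 22
sum(row 1) = 23
sum(row 2) = 23
sum(row 3) = 20
sum(row 4) = 18
sum(row 5) = 16
Grand total = 122

122


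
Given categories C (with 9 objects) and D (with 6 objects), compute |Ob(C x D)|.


The product category C x D has objects that are pairs (c, d).
Number of pairs = |Ob(C)| * |Ob(D)| = 9 * 6 = 54

54


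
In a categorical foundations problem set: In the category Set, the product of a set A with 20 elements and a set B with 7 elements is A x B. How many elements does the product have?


In Set, the product A x B is the Cartesian product.
By the universal property, |A x B| = |A| * |B|.
|A x B| = 20 * 7 = 140

140


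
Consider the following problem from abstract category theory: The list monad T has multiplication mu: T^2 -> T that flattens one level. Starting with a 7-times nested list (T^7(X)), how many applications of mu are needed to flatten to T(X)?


Each application of mu: T^2 -> T removes one layer of nesting.
Starting at depth 7 (i.e., T^7(X)), we need to reach T(X).
Number of mu applications = 7 - 1 = 6

6


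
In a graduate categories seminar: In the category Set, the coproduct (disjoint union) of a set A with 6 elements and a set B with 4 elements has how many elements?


In Set, the coproduct A + B is the disjoint union.
|A + B| = |A| + |B| = 6 + 4 = 10

10


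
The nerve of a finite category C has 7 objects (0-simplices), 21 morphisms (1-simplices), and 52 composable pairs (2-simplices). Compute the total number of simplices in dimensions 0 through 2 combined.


The 2-skeleton of the nerve N(C) consists of simplices in dimensions 0, 1, 2:
  |N(C)_0| = 7 (objects)
  |N(C)_1| = 21 (morphisms)
  |N(C)_2| = 52 (composable pairs)
Total = 7 + 21 + 52 = 80

80


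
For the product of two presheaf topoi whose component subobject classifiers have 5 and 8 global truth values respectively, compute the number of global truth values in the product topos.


In a product of presheaf topoi E_1 x E_2, the subobject classifier
is Omega = Omega_1 x Omega_2 (componentwise), so
|Omega(top)| = |Omega_1(top_1)| * |Omega_2(top_2)|.
= 5 * 8 = 40.

40


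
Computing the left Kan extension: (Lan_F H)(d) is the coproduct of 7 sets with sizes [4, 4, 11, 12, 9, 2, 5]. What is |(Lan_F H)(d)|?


Pointwise, the left Kan extension (Lan_F H)(d) is the colimit, indexed
by the comma category (F downarrow d), of H composed with the
projection (F downarrow d) -> C. Here that colimit is given
as a coproduct (disjoint union) of sets, so its cardinality is the
sum of the sizes of the summands.
Coproduct of sets with sizes: 4 + 4 + 11 + 12 + 9 + 2 + 5
= 47

47


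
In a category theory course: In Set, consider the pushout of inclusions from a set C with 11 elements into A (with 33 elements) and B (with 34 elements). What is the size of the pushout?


The pushout A +_C B identifies the images of C in A and B.
|A +_C B| = |A| + |B| - |C| (for injections).
= 33 + 34 - 11 = 56

56


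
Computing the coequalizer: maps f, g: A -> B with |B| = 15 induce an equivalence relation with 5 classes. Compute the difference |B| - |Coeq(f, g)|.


The coequalizer Coeq(f, g) = B / ~ has one element per equivalence class.
|B| = 15, |Coeq(f, g)| = 5.
|B| - |Coeq(f, g)| = 15 - 5 = 10.

10


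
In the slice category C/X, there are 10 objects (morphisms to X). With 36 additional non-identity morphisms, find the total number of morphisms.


In the slice category C/X, objects are morphisms to X.
Identity morphisms: 10 (one per object of C/X).
Non-identity morphisms: 36.
Total = 10 + 36 = 46

46


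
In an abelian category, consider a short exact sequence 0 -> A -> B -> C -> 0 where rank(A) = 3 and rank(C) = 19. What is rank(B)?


For a short exact sequence 0 -> A -> B -> C -> 0,
rank is additive: rank(B) = rank(A) + rank(C).
rank(B) = 3 + 19 = 22

22


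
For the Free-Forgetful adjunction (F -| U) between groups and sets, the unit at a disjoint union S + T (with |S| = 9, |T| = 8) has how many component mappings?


The unit eta_X: X -> U(F(X)) of the Free-Forgetful adjunction
maps each element of X to a generator of F(X). For X = S + T (disjoint
union in Set), |S + T| = |S| + |T|.
Total mappings = 9 + 8 = 17.

17


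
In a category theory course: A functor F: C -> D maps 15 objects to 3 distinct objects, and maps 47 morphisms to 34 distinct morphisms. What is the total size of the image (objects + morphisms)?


The image of F consists of distinct objects and distinct morphisms.
|Im(F)| on objects = 3
|Im(F)| on morphisms = 34
Total image cardinality = 3 + 34 = 37

37


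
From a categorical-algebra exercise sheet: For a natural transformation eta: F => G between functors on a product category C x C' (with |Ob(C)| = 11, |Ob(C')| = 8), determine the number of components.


A natural transformation eta: F => G assigns one component morphism per
object of the domain category.
The domain is the product category C x C', so
|Ob(C x C')| = |Ob(C)| * |Ob(C')| = 11 * 8 = 88.
Therefore eta has 88 component morphisms.

88


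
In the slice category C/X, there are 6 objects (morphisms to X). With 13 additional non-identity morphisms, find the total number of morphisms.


In the slice category C/X, objects are morphisms to X.
Identity morphisms: 6 (one per object of C/X).
Non-identity morphisms: 13.
Total = 6 + 13 = 19

19


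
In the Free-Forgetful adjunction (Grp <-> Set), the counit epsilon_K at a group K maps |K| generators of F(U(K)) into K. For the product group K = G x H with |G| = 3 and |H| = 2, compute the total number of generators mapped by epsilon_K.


The counit epsilon_K: F(U(K)) -> K of the Free-Forgetful adjunction
maps |K| generators of F(U(K)) into K. For K = G x H (the product group),
|G x H| = |G| * |H|.
Total generators mapped = 3 * 2 = 6.

6


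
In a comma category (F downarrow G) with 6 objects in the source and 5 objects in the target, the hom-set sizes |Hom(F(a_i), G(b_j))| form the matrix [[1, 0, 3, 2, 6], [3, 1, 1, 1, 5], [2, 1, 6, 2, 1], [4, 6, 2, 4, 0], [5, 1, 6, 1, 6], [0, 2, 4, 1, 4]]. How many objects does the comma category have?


Objects of (F downarrow G) are triples (a, b, h: F(a)->G(b)).
The count equals the sum of all entries in the hom-matrix.
sum(row 0) = 12
sum(row 1) = 11
sum(row 2) = 12
sum(row 3) = 16
sum(row 4) = 19
sum(row 5) = 11
Grand total = 81

81


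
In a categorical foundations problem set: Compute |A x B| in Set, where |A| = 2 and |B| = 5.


In Set, the product A x B is the Cartesian product.
By the universal property, |A x B| = |A| * |B|.
|A x B| = 2 * 5 = 10

10


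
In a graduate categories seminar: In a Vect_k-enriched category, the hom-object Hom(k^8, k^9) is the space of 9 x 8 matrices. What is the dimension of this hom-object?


In Vect-enriched categories, Hom(k^n, k^m) is the space of m x n matrices.
dim(Hom(k^8, k^9)) = 9 * 8 = 72

72


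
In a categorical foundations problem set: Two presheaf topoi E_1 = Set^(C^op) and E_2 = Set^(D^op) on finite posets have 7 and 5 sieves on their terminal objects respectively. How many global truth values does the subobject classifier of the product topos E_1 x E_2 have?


In a product of presheaf topoi E_1 x E_2, the subobject classifier
is Omega = Omega_1 x Omega_2 (componentwise), so
|Omega(top)| = |Omega_1(top_1)| * |Omega_2(top_2)|.
= 7 * 5 = 35.

35


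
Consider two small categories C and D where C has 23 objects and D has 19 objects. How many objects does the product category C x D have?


The product category C x D has objects that are pairs (c, d).
Number of pairs = |Ob(C)| * |Ob(D)| = 23 * 19 = 437

437


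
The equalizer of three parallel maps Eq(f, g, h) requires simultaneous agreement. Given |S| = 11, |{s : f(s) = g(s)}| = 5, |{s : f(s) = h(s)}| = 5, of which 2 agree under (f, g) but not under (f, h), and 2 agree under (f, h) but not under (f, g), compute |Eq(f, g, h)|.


Eq(f, g, h) is the triple-agreement set: points in S where all three
maps take the same value. Using inclusion-exclusion on the pairwise data:
Pair (f, g) agrees on 5 points; pair (f, h) on 5 points.
Points agreeing under (f, g) but not (f, h) = 2; under (f, h) but not (f, g) = 2.
Triple-agreement = agreement-in-(f, g) minus points that agree under (f, g) but not (f, h):
|Eq(f, g, h)| = 5 - 2 = 3
(cross-check via (f, h): 5 - 2 = 3.)

3


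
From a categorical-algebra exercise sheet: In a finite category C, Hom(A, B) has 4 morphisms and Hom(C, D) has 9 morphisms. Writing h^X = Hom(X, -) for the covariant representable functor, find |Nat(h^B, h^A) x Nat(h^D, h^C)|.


By the Yoneda lemma, Nat(h^B, h^A) is isomorphic to Hom(A, B),
so |Nat(h^B, h^A)| = |Hom(A, B)| and |Nat(h^D, h^C)| = |Hom(C, D)|.
|Hom(A, B)| = 4, |Hom(C, D)| = 9.
|Nat(h^B, h^A) x Nat(h^D, h^C)| = 4 * 9 = 36

36


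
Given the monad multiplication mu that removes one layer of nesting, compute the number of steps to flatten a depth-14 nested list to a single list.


Each application of mu: T^2 -> T removes one layer of nesting.
Starting at depth 14 (i.e., T^14(X)), we need to reach T(X).
Number of mu applications = 14 - 1 = 13

13


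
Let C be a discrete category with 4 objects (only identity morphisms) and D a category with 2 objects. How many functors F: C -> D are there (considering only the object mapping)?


A functor from a discrete category C to D is determined by
where each object maps. Each of the 4 objects of C can map
to any of the 2 objects of D independently.
Number of functors = 2^4 = 16

16


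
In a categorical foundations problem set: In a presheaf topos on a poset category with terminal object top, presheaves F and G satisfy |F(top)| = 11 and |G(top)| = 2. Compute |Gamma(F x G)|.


Global sections of a presheaf on a poset with terminal top satisfy
Gamma(H) ~ H(top). Presheaves admit pointwise products, so
(F x G)(top) = F(top) x G(top) (Cartesian product).
|Gamma(F x G)| = |F(top)| * |G(top)| = 11 * 2 = 22.

22


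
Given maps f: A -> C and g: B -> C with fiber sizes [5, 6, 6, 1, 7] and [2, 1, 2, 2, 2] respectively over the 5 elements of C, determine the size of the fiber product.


The pullback A x_C B consists of pairs (a, b) with f(a) = g(b).
For each element c in C, the fiber product has |f^-1(c)| * |g^-1(c)| elements.
Summing over C: 5 * 2 + 6 * 1 + 6 * 2 + 1 * 2 + 7 * 2
= 10 + 6 + 12 + 2 + 14 = 44

44


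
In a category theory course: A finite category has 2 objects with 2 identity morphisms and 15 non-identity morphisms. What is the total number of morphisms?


Each object has an identity morphism, giving 2 identities.
Adding the 15 non-identity morphisms:
Total = 2 + 15 = 17

17


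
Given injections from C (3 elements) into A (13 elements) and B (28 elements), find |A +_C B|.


The pushout A +_C B identifies the images of C in A and B.
|A +_C B| = |A| + |B| - |C| (for injections).
= 13 + 28 - 3 = 38

38


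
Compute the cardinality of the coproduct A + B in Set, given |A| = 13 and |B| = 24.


In Set, the coproduct A + B is the disjoint union.
|A + B| = |A| + |B| = 13 + 24 = 37

37


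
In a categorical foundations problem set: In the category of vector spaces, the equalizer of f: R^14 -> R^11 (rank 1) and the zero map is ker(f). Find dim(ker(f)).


The equalizer of f and the zero map is ker(f).
By the rank-nullity theorem: dim(ker(f)) = dim(domain) - rank(f).
dim(ker(f)) = 14 - 1 = 13

13


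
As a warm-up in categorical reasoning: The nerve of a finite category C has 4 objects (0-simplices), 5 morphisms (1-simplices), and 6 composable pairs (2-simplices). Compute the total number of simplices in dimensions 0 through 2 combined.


The 2-skeleton of the nerve N(C) consists of simplices in dimensions 0, 1, 2:
  |N(C)_0| = 4 (objects)
  |N(C)_1| = 5 (morphisms)
  |N(C)_2| = 6 (composable pairs)
Total = 4 + 5 + 6 = 15

15


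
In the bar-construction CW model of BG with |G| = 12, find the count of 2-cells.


In the bar-construction CW model of BG, the n-cells are indexed by
n-tuples [g_1|...|g_n] of non-identity elements of G (degenerate
simplices with some g_i = e do not contribute cells), so there are
(|G| - 1)^n n-cells.
For dim = 2 with |G| = 12:
cells = (12 - 1)^2 = 11^2 = 121

121


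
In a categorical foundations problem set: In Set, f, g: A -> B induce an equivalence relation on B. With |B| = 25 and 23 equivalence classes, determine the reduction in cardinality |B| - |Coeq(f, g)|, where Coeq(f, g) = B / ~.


The coequalizer Coeq(f, g) = B / ~ has one element per equivalence class.
|B| = 25, |Coeq(f, g)| = 23.
|B| - |Coeq(f, g)| = 25 - 23 = 2.

2


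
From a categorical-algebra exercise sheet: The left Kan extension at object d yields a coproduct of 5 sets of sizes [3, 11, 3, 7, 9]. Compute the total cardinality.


Pointwise, the left Kan extension (Lan_F H)(d) is the colimit, indexed
by the comma category (F downarrow d), of H composed with the
projection (F downarrow d) -> C. Here that colimit is given
as a coproduct (disjoint union) of sets, so its cardinality is the
sum of the sizes of the summands.
Coproduct of sets with sizes: 3 + 11 + 3 + 7 + 9
= 33

33


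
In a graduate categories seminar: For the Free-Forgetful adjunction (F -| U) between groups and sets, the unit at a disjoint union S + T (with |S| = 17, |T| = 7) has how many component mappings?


The unit eta_X: X -> U(F(X)) of the Free-Forgetful adjunction
maps each element of X to a generator of F(X). For X = S + T (disjoint
union in Set), |S + T| = |S| + |T|.
Total mappings = 17 + 7 = 24.

24


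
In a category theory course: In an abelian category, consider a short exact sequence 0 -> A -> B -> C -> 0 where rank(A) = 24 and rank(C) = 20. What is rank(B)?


For a short exact sequence 0 -> A -> B -> C -> 0,
rank is additive: rank(B) = rank(A) + rank(C).
rank(B) = 24 + 20 = 44

44


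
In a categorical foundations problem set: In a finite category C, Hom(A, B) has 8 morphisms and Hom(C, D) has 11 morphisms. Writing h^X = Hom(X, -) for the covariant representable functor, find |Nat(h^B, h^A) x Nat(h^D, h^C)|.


By the Yoneda lemma, Nat(h^B, h^A) is isomorphic to Hom(A, B),
so |Nat(h^B, h^A)| = |Hom(A, B)| and |Nat(h^D, h^C)| = |Hom(C, D)|.
|Hom(A, B)| = 8, |Hom(C, D)| = 11.
|Nat(h^B, h^A) x Nat(h^D, h^C)| = 8 * 11 = 88

88


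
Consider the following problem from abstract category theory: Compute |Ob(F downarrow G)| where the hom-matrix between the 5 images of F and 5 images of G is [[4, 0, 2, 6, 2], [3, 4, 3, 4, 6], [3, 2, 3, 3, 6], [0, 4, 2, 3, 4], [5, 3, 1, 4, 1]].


Objects of (F downarrow G) are triples (a, b, h: F(a)->G(b)).
The count equals the sum of all entries in the hom-matrix.
sum(row 0) = 14
sum(row 1) = 20
sum(row 2) = 17
sum(row 3) = 13
sum(row 4) = 14
Grand total = 78

78


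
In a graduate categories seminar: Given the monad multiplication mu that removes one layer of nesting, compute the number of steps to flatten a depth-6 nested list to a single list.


Each application of mu: T^2 -> T removes one layer of nesting.
Starting at depth 6 (i.e., T^6(X)), we need to reach T(X).
Number of mu applications = 6 - 1 = 5

5


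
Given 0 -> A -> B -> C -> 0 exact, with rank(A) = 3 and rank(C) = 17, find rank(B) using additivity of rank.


For a short exact sequence 0 -> A -> B -> C -> 0,
rank is additive: rank(B) = rank(A) + rank(C).
rank(B) = 3 + 17 = 20

20


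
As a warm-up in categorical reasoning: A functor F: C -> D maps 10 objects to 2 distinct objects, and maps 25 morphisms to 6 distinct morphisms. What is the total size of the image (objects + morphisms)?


The image of F consists of distinct objects and distinct morphisms.
|Im(F)| on objects = 2
|Im(F)| on morphisms = 6
Total image cardinality = 2 + 6 = 8

8
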